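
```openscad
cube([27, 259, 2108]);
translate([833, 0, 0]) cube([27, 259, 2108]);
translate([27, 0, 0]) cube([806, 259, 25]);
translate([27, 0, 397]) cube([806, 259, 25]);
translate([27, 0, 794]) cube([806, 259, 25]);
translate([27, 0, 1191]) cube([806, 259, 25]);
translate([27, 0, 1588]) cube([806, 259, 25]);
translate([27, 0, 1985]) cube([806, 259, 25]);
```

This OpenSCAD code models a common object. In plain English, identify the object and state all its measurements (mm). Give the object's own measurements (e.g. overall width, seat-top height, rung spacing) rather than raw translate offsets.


An open bookshelf. Two side panels, each 27 mm thick, 259 mm deep and 2108 mm tall, stand 860 mm apart (outside-to-outside). Between them sit 6 shelves, each 25 mm thick and 259 mm deep, spanning the full gap between the sides. The bottom shelf rests on the floor (its underside at z = 0) and the clear gap between one shelf's top and the next shelf's underside is 372 mm.


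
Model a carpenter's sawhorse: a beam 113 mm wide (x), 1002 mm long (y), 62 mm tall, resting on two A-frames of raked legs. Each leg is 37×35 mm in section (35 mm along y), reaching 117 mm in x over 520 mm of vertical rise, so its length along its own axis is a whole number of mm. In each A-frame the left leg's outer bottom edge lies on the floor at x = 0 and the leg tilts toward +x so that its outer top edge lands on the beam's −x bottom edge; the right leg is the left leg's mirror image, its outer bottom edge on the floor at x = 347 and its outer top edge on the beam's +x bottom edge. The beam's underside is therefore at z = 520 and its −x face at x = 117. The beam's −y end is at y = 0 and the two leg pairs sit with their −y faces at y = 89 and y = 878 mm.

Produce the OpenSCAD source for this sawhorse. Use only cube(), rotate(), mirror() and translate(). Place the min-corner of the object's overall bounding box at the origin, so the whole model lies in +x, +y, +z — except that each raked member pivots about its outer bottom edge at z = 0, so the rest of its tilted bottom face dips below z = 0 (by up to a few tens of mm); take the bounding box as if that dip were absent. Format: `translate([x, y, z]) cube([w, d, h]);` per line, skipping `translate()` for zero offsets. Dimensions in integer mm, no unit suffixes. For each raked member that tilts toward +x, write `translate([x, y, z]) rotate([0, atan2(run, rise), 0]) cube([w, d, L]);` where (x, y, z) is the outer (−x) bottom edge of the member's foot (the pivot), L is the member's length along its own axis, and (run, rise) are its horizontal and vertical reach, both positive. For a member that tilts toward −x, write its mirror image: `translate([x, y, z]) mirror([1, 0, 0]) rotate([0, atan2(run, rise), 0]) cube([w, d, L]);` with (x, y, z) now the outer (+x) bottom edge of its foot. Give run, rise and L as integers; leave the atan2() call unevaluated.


// leg length = √(117² + 520²) = 533
// right-leg outer foot x = 2·117 + 113 = 347
// beam min-corner = (117, 0, 520)
translate([117, 0, 520]) cube([113, 1002, 62]);
translate([0, 89, 0]) rotate([0, atan2(117, 520), 0]) cube([37, 35, 533]);
translate([347, 89, 0]) mirror([1, 0, 0]) rotate([0, atan2(117, 520), 0]) cube([37, 35, 533]);
translate([0, 878, 0]) rotate([0, atan2(117, 520), 0]) cube([37, 35, 533]);
translate([347, 878, 0]) mirror([1, 0, 0]) rotate([0, atan2(117, 520), 0]) cube([37, 35, 533]);


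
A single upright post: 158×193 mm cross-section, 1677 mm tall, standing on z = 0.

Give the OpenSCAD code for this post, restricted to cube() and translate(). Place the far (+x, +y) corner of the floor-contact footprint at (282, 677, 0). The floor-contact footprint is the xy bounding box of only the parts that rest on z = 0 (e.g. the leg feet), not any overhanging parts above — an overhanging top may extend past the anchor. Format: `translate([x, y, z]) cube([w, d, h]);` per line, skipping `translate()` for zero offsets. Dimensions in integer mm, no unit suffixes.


translate([124, 484, 0]) cube([158, 193, 1677]);


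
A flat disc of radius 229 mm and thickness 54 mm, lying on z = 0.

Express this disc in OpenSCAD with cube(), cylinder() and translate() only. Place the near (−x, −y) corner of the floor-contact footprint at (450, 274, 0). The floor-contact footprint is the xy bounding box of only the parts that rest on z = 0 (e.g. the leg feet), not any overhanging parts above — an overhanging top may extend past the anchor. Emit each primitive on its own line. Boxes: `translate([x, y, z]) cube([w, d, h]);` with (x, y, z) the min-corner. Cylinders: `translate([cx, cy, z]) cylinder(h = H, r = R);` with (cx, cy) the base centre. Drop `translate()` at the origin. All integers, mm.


translate([679, 503, 0]) cylinder(h = 54, r = 229);


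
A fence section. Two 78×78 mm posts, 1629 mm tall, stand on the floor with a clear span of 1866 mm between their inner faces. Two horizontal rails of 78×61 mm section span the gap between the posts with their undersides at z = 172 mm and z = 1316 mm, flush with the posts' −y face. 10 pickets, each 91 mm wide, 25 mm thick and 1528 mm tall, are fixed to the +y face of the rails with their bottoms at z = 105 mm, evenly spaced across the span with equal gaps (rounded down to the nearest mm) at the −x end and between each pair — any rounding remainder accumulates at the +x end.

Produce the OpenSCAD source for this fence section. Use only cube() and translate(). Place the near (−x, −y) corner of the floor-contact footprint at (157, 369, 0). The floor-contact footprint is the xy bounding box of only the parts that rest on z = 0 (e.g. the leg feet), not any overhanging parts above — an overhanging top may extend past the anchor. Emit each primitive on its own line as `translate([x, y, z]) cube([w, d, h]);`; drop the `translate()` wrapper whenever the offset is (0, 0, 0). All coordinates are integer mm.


translate([157, 369, 0]) cube([78, 78, 1629]);
translate([2101, 369, 0]) cube([78, 78, 1629]);
translate([235, 369, 172]) cube([1866, 78, 61]);
translate([235, 369, 1316]) cube([1866, 78, 61]);
translate([321, 447, 105]) cube([91, 25, 1528]);
translate([498, 447, 105]) cube([91, 25, 1528]);
translate([675, 447, 105]) cube([91, 25, 1528]);
translate([852, 447, 105]) cube([91, 25, 1528]);
translate([1029, 447, 105]) cube([91, 25, 1528]);
translate([1206, 447, 105]) cube([91, 25, 1528]);
translate([1383, 447, 105]) cube([91, 25, 1528]);
translate([1560, 447, 105]) cube([91, 25, 1528]);
translate([1737, 447, 105]) cube([91, 25, 1528]);
translate([1914, 447, 105]) cube([91, 25, 1528]);


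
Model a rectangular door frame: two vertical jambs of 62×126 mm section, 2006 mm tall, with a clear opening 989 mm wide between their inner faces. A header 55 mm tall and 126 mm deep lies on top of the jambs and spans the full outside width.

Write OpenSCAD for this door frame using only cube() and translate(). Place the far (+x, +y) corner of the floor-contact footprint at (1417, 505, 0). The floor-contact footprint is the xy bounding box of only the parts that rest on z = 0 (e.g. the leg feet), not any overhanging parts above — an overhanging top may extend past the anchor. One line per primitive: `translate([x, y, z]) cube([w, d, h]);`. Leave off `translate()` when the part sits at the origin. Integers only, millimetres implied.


translate([304, 379, 0]) cube([62, 126, 2006]);
translate([1355, 379, 0]) cube([62, 126, 2006]);
translate([304, 379, 2006]) cube([1113, 126, 55]);


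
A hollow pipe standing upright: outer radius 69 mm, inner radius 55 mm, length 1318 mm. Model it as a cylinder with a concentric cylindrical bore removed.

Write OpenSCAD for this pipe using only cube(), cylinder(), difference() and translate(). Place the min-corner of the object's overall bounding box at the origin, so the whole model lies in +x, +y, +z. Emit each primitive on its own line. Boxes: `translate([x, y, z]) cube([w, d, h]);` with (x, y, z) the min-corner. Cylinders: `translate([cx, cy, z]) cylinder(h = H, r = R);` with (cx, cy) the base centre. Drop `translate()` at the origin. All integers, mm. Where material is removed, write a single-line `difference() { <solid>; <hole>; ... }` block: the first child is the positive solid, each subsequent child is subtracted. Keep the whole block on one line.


difference() { translate([69, 69, 0]) cylinder(h = 1318, r = 69); translate([69, 69, 0]) cylinder(h = 1318, r = 55); }


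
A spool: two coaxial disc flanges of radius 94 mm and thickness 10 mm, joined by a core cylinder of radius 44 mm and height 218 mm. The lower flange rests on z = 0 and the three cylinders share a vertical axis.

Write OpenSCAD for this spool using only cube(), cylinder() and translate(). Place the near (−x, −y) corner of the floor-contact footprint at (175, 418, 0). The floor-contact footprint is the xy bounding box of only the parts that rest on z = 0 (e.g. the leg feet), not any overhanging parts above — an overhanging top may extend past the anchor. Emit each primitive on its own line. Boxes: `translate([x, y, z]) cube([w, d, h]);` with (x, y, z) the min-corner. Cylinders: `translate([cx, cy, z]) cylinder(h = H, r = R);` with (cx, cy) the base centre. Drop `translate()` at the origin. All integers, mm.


translate([269, 512, 0]) cylinder(h = 10, r = 94);
translate([269, 512, 10]) cylinder(h = 218, r = 44);
translate([269, 512, 228]) cylinder(h = 10, r = 94);


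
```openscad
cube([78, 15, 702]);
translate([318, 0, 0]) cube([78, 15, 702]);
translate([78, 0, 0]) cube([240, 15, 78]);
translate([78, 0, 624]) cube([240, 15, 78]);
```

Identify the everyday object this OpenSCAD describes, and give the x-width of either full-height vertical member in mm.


A picture frame. The border width is 78 mm.

Four thin pieces enclosing a rectangular opening — a picture frame. The two full-height stiles are 702 mm tall; the top rail sits at z = 624 and is 78 mm tall, so the border above the opening is 702 − 624 = 78 mm, matching the stile x-width.


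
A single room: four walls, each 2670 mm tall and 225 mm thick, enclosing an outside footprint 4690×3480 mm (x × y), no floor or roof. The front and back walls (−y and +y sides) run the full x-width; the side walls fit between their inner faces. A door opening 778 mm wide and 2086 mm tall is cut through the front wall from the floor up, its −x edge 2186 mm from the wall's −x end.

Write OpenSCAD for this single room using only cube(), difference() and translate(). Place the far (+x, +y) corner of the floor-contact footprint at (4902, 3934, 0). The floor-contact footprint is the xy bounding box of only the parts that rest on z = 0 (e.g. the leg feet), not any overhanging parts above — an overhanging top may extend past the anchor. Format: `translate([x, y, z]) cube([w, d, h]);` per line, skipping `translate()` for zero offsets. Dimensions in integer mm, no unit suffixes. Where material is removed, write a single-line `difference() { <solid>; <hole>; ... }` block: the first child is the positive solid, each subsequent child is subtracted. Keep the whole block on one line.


difference() { translate([212, 454, 0]) cube([4690, 225, 2670]); translate([2398, 454, 0]) cube([778, 225, 2086]); }
translate([212, 3709, 0]) cube([4690, 225, 2670]);
translate([212, 679, 0]) cube([225, 3030, 2670]);
translate([4677, 679, 0]) cube([225, 3030, 2670]);


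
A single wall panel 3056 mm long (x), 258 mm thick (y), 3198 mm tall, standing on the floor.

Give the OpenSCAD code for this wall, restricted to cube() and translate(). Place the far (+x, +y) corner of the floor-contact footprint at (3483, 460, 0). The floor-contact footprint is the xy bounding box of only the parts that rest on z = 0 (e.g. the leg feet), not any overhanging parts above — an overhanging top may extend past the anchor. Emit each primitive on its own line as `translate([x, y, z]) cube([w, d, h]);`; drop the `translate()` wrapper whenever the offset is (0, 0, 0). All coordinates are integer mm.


translate([427, 202, 0]) cube([3056, 258, 3198]);


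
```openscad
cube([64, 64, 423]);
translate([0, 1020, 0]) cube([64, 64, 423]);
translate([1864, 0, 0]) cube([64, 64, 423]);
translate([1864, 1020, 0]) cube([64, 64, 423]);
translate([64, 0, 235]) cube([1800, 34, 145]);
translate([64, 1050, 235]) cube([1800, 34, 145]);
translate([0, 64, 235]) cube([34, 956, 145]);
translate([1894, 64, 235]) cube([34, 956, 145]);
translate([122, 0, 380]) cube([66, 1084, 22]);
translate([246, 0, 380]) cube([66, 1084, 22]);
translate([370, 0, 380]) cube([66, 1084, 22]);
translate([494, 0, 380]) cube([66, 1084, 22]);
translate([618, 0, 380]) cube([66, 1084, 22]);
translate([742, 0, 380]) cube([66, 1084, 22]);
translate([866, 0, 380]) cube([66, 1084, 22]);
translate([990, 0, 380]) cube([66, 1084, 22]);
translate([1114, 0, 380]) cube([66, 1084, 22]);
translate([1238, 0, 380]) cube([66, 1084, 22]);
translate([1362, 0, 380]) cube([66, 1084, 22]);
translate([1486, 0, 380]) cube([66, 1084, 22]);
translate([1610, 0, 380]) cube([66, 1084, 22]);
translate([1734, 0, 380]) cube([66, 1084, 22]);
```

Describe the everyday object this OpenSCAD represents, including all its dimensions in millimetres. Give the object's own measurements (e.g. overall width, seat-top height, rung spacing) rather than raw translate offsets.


A bed frame 1928 mm long (x) by 1084 mm wide (y). Four 64×64 mm corner posts, 423 mm tall, at the corners of the footprint. Four rails of 34 mm thickness and 145 mm height run between adjacent posts with their undersides at z = 235 mm, their outer faces flush with the outside of the frame (the two x-running rails run between the posts' inner faces; the two y-running rails run between the posts' inner faces). 14 slats, each 66 mm wide (x) and 22 mm thick, lie across the top of the two x-running rails, running the full 1084 mm width of the frame in y; along x they sit between the end posts with a 58 mm gap after the −x posts and between neighbouring slats, leaving 64 mm before the +x posts.


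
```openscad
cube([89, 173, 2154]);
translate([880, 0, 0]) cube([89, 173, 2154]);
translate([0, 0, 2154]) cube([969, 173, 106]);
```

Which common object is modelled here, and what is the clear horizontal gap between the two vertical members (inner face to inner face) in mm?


A door frame. The clear opening width is 791 mm.

Two 2154 mm tall posts with a header on top — a door frame. The left jamb is 89 mm wide at x = 0; the right jamb starts at x = 880. The clear opening is 880 − 89 = 791 mm.


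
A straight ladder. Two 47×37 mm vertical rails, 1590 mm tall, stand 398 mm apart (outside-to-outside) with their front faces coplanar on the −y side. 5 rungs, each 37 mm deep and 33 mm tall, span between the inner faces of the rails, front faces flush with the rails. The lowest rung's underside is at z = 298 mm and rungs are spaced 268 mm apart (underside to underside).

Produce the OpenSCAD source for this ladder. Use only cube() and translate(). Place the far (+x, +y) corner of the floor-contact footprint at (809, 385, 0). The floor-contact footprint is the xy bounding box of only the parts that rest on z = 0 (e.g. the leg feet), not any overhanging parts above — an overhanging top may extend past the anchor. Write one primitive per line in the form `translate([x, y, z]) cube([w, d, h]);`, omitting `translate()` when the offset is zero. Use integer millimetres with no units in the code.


// rung span = 398 - 2*47 = 304
// rung[k] z = 298 + k*268
translate([411, 348, 0]) cube([47, 37, 1590]);
translate([762, 348, 0]) cube([47, 37, 1590]);
translate([458, 348, 298]) cube([304, 37, 33]);
translate([458, 348, 566]) cube([304, 37, 33]);
translate([458, 348, 834]) cube([304, 37, 33]);
translate([458, 348, 1102]) cube([304, 37, 33]);
translate([458, 348, 1370]) cube([304, 37, 33]);


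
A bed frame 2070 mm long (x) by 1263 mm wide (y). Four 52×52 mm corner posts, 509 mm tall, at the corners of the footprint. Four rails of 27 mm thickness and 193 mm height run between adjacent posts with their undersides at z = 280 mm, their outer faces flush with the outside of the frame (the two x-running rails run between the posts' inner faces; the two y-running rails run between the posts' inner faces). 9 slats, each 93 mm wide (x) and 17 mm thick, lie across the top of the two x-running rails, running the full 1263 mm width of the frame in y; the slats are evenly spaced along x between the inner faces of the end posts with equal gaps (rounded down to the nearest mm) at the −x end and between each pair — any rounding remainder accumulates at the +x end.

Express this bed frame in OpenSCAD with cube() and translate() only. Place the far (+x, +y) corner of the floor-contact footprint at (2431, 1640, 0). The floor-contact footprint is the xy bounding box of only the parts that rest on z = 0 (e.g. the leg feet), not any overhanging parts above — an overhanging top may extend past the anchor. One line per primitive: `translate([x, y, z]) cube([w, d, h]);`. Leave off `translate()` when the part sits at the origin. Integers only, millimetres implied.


translate([361, 377, 0]) cube([52, 52, 509]);
translate([361, 1588, 0]) cube([52, 52, 509]);
translate([2379, 377, 0]) cube([52, 52, 509]);
translate([2379, 1588, 0]) cube([52, 52, 509]);
translate([413, 377, 280]) cube([1966, 27, 193]);
translate([413, 1613, 280]) cube([1966, 27, 193]);
translate([361, 429, 280]) cube([27, 1159, 193]);
translate([2404, 429, 280]) cube([27, 1159, 193]);
translate([525, 377, 473]) cube([93, 1263, 17]);
translate([730, 377, 473]) cube([93, 1263, 17]);
translate([935, 377, 473]) cube([93, 1263, 17]);
translate([1140, 377, 473]) cube([93, 1263, 17]);
translate([1345, 377, 473]) cube([93, 1263, 17]);
translate([1550, 377, 473]) cube([93, 1263, 17]);
translate([1755, 377, 473]) cube([93, 1263, 17]);
translate([1960, 377, 473]) cube([93, 1263, 17]);
translate([2165, 377, 473]) cube([93, 1263, 17]);


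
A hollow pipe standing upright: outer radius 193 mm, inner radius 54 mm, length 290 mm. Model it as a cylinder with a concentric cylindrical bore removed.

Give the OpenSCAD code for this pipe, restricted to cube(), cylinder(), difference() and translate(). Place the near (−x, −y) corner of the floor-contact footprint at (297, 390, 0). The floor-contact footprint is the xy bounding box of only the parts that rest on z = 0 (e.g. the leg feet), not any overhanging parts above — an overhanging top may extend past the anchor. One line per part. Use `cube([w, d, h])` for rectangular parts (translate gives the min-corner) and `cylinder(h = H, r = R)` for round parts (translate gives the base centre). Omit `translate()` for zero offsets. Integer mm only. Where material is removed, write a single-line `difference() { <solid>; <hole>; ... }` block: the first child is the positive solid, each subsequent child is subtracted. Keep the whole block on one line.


difference() { translate([490, 583, 0]) cylinder(h = 290, r = 193); translate([490, 583, 0]) cylinder(h = 290, r = 54); }


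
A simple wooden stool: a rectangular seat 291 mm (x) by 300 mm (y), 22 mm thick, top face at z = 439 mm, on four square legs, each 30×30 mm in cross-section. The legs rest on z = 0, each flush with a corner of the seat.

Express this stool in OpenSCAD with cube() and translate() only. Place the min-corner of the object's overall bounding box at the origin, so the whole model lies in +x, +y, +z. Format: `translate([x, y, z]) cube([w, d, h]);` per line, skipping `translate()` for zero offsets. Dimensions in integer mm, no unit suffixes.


translate([0, 0, 417]) cube([291, 300, 22]);
cube([30, 30, 417]);
translate([261, 0, 0]) cube([30, 30, 417]);
translate([0, 270, 0]) cube([30, 30, 417]);
translate([261, 270, 0]) cube([30, 30, 417]);


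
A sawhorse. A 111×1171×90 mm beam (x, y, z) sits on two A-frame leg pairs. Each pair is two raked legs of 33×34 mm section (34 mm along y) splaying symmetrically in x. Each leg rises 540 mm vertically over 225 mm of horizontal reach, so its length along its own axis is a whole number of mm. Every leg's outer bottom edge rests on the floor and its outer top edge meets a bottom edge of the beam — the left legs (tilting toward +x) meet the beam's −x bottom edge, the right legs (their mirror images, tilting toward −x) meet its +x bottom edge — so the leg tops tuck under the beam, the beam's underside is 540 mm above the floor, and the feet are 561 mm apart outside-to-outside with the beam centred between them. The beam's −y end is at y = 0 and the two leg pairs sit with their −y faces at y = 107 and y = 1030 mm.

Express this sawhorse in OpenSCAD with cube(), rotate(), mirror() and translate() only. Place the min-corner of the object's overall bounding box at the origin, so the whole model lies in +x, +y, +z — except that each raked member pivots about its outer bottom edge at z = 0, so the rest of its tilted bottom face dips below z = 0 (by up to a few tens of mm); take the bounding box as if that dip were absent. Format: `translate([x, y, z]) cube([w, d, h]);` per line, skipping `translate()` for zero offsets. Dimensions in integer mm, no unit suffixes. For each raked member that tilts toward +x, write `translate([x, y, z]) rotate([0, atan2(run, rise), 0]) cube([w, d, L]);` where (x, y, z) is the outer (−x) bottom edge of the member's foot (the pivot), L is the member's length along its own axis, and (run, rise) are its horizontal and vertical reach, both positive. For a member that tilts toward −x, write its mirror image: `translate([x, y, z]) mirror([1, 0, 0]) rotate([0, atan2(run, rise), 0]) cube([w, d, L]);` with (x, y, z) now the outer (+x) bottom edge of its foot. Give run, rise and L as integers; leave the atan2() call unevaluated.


translate([225, 0, 540]) cube([111, 1171, 90]);
translate([0, 107, 0]) rotate([0, atan2(225, 540), 0]) cube([33, 34, 585]);
translate([561, 107, 0]) mirror([1, 0, 0]) rotate([0, atan2(225, 540), 0]) cube([33, 34, 585]);
translate([0, 1030, 0]) rotate([0, atan2(225, 540), 0]) cube([33, 34, 585]);
translate([561, 1030, 0]) mirror([1, 0, 0]) rotate([0, atan2(225, 540), 0]) cube([33, 34, 585]);


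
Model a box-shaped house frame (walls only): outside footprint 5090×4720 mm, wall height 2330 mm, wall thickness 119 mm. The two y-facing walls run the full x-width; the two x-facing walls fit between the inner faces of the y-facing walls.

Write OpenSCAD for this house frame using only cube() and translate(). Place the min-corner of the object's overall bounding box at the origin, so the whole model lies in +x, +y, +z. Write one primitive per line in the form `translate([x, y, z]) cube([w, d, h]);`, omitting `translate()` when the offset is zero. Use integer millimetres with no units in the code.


cube([5090, 119, 2330]);
translate([0, 4601, 0]) cube([5090, 119, 2330]);
translate([0, 119, 0]) cube([119, 4482, 2330]);
translate([4971, 119, 0]) cube([119, 4482, 2330]);


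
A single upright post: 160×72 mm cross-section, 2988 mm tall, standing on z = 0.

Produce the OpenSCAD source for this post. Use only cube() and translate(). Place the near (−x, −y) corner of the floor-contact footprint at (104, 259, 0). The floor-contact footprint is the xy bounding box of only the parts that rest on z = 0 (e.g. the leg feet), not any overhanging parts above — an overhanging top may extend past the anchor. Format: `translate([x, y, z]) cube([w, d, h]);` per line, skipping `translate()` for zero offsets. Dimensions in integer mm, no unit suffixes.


translate([104, 259, 0]) cube([160, 72, 2988]);


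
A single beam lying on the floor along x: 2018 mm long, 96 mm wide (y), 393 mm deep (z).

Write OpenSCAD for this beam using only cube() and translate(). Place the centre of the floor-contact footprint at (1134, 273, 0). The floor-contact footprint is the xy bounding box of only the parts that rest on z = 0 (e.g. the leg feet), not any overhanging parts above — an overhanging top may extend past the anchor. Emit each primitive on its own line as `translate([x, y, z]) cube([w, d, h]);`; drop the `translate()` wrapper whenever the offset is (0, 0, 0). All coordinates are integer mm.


translate([125, 225, 0]) cube([2018, 96, 393]);


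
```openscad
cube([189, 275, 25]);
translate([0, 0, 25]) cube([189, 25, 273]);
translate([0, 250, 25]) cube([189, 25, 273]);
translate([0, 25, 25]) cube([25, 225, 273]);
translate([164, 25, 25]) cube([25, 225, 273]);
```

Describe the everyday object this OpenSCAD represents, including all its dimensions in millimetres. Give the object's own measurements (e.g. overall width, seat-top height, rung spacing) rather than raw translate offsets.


An open-topped rectangular box: outside dimensions 189×275×298 mm, with a uniform wall and base thickness of 25 mm. The base is a full 189×275 slab on the floor; four walls sit on top of the base. The front and back walls (the −y and +y sides) span the full width; the two side walls fit between them.


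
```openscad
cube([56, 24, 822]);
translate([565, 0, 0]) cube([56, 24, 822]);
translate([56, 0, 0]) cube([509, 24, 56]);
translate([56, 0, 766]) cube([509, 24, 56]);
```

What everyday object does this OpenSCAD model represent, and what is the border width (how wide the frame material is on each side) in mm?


A picture frame. The border width is 56 mm.

Four thin pieces enclosing a rectangular opening — a picture frame. The two full-height stiles are 822 mm tall; the top rail sits at z = 766 and is 56 mm tall, so the border above the opening is 822 − 766 = 56 mm, matching the stile x-width.


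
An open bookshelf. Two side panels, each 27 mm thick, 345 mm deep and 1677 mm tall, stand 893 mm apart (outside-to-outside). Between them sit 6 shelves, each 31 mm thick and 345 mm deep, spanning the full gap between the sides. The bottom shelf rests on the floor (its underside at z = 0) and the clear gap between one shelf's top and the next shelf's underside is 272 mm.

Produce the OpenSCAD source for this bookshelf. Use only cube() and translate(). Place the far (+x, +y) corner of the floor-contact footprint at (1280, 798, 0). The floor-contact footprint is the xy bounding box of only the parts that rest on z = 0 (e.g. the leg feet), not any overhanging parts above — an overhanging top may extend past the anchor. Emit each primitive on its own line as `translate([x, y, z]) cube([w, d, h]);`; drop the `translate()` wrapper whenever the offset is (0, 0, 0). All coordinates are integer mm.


translate([387, 453, 0]) cube([27, 345, 1677]);
translate([1253, 453, 0]) cube([27, 345, 1677]);
translate([414, 453, 0]) cube([839, 345, 31]);
translate([414, 453, 303]) cube([839, 345, 31]);
translate([414, 453, 606]) cube([839, 345, 31]);
translate([414, 453, 909]) cube([839, 345, 31]);
translate([414, 453, 1212]) cube([839, 345, 31]);
translate([414, 453, 1515]) cube([839, 345, 31]);


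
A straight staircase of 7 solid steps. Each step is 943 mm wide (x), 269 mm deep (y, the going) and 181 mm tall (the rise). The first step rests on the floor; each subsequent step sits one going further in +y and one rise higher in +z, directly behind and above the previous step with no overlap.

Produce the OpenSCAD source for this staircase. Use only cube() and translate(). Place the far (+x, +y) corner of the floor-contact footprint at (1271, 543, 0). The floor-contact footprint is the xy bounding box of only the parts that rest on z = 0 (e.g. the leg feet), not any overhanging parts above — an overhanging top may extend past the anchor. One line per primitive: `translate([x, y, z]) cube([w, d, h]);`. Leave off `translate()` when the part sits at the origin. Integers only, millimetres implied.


translate([328, 274, 0]) cube([943, 269, 181]);
translate([328, 543, 181]) cube([943, 269, 181]);
translate([328, 812, 362]) cube([943, 269, 181]);
translate([328, 1081, 543]) cube([943, 269, 181]);
translate([328, 1350, 724]) cube([943, 269, 181]);
translate([328, 1619, 905]) cube([943, 269, 181]);
translate([328, 1888, 1086]) cube([943, 269, 181]);


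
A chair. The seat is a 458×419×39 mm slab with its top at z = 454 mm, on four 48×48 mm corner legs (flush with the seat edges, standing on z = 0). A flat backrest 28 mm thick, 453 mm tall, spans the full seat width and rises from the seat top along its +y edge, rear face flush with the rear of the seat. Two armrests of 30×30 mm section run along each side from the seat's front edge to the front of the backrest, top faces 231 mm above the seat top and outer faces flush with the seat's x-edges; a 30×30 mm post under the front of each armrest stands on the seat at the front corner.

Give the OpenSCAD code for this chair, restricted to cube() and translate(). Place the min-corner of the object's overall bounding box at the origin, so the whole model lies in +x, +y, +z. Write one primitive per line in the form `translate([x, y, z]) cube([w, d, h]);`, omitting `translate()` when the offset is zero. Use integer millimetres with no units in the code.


translate([0, 0, 415]) cube([458, 419, 39]);
cube([48, 48, 415]);
translate([410, 0, 0]) cube([48, 48, 415]);
translate([0, 371, 0]) cube([48, 48, 415]);
translate([410, 371, 0]) cube([48, 48, 415]);
translate([0, 391, 454]) cube([458, 28, 453]);
translate([0, 0, 655]) cube([30, 391, 30]);
translate([428, 0, 655]) cube([30, 391, 30]);
translate([0, 0, 454]) cube([30, 30, 201]);
translate([428, 0, 454]) cube([30, 30, 201]);


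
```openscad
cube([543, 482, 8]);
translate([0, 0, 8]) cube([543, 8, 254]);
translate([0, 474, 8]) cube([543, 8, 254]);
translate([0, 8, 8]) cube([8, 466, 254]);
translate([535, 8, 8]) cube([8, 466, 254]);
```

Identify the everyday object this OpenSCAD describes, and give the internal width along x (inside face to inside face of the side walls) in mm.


An open box. The internal width is 527 mm.

A 543×482 base slab with four walls standing on it — an open box. The base is 543 mm wide and the walls are 8 mm thick, so the internal width is 543 − 2 × 8 = 527 mm.


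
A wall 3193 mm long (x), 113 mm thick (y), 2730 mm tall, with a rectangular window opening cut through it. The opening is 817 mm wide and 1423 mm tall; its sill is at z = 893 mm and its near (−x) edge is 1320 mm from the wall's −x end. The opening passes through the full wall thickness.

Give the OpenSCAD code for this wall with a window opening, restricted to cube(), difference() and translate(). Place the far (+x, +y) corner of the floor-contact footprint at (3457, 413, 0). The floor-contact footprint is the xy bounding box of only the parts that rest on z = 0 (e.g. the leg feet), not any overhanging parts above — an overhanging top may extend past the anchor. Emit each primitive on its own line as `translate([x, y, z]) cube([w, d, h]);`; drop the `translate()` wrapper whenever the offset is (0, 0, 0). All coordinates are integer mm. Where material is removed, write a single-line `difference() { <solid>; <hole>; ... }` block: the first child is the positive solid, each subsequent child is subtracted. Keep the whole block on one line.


difference() { translate([264, 300, 0]) cube([3193, 113, 2730]); translate([1584, 300, 893]) cube([817, 113, 1423]); }


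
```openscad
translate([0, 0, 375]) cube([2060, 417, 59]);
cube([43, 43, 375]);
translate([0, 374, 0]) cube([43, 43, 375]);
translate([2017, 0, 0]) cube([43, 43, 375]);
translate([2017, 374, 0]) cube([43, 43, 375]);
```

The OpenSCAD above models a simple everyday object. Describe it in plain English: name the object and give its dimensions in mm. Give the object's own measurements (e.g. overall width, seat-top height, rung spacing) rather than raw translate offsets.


A long wooden bench with a 2060 mm (x) × 417 mm (y) seat, 59 mm thick, its top surface 434 mm above the floor. Four 43 mm square legs at the seat corners, flush with the edges, run from z = 0 to the seat underside.


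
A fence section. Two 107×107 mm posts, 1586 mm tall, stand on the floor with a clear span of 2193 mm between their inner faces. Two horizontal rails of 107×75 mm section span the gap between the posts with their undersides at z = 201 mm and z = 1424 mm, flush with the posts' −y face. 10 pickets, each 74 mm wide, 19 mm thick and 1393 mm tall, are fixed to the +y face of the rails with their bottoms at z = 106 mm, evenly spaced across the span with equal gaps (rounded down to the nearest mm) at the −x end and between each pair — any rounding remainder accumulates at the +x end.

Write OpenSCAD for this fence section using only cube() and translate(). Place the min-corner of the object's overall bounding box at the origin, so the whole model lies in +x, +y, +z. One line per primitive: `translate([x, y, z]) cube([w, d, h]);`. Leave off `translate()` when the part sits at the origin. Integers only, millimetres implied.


cube([107, 107, 1586]);
translate([2300, 0, 0]) cube([107, 107, 1586]);
translate([107, 0, 201]) cube([2193, 107, 75]);
translate([107, 0, 1424]) cube([2193, 107, 75]);
translate([239, 107, 106]) cube([74, 19, 1393]);
translate([445, 107, 106]) cube([74, 19, 1393]);
translate([651, 107, 106]) cube([74, 19, 1393]);
translate([857, 107, 106]) cube([74, 19, 1393]);
translate([1063, 107, 106]) cube([74, 19, 1393]);
translate([1269, 107, 106]) cube([74, 19, 1393]);
translate([1475, 107, 106]) cube([74, 19, 1393]);
translate([1681, 107, 106]) cube([74, 19, 1393]);
translate([1887, 107, 106]) cube([74, 19, 1393]);
translate([2093, 107, 106]) cube([74, 19, 1393]);


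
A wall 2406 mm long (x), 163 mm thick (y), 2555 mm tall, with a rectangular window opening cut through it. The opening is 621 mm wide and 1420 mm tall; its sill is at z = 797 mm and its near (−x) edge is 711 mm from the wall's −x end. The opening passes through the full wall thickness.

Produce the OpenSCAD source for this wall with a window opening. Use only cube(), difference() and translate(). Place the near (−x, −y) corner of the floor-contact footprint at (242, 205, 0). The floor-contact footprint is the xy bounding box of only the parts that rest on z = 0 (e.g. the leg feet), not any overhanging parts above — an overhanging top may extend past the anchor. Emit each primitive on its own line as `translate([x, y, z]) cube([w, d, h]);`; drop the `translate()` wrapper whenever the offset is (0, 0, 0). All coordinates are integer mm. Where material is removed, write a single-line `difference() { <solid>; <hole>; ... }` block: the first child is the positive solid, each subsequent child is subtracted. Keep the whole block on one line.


difference() { translate([242, 205, 0]) cube([2406, 163, 2555]); translate([953, 205, 797]) cube([621, 163, 1420]); }


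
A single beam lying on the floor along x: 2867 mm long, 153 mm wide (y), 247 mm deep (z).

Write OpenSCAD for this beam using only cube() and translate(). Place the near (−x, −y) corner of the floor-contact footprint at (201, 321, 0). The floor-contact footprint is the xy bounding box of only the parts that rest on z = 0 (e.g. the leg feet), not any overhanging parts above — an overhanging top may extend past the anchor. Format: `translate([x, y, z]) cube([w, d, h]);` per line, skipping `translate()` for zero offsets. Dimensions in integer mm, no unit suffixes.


translate([201, 321, 0]) cube([2867, 153, 247]);


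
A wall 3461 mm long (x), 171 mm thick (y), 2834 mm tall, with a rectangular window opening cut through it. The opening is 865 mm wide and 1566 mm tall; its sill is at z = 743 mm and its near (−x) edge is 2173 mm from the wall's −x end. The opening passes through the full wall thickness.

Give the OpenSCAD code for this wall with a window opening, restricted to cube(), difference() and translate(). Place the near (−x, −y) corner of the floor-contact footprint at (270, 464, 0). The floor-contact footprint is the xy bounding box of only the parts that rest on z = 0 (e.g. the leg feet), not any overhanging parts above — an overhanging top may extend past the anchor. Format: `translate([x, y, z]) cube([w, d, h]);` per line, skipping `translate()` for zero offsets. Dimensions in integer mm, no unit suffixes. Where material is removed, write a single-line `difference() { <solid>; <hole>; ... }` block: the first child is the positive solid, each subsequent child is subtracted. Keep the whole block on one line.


difference() { translate([270, 464, 0]) cube([3461, 171, 2834]); translate([2443, 464, 743]) cube([865, 171, 1566]); }


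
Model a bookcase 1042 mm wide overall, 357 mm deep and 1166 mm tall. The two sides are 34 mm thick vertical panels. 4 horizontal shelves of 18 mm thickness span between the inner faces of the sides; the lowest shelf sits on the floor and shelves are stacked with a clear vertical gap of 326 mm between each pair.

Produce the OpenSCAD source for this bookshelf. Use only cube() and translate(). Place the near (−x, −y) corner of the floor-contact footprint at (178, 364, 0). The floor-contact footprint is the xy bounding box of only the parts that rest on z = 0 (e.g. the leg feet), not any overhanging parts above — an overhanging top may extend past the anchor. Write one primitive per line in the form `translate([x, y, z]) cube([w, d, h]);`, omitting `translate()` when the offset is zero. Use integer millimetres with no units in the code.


translate([178, 364, 0]) cube([34, 357, 1166]);
translate([1186, 364, 0]) cube([34, 357, 1166]);
translate([212, 364, 0]) cube([974, 357, 18]);
translate([212, 364, 344]) cube([974, 357, 18]);
translate([212, 364, 688]) cube([974, 357, 18]);
translate([212, 364, 1032]) cube([974, 357, 18]);


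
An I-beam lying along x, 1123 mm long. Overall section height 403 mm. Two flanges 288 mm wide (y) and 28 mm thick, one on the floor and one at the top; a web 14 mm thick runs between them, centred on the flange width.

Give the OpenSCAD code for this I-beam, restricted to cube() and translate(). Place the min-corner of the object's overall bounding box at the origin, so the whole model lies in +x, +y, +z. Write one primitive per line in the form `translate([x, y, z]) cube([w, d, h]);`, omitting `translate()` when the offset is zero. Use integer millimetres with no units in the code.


cube([1123, 288, 28]);
translate([0, 137, 28]) cube([1123, 14, 347]);
translate([0, 0, 375]) cube([1123, 288, 28]);


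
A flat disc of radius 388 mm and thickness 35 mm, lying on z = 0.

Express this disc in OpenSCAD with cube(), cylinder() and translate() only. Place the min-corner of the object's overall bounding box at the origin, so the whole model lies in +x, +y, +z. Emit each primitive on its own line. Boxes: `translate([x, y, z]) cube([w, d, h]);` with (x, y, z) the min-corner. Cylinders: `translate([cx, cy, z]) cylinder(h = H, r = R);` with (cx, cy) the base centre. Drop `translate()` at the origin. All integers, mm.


translate([388, 388, 0]) cylinder(h = 35, r = 388);


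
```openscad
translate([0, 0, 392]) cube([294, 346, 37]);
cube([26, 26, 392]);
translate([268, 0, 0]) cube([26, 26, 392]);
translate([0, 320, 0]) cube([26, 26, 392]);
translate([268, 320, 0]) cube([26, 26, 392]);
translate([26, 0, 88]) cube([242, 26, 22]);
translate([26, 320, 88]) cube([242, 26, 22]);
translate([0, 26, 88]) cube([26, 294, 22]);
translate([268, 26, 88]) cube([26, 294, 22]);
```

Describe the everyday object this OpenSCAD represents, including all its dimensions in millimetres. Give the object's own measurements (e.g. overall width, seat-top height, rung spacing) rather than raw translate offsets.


A simple wooden stool: a rectangular seat 294 mm (x) by 346 mm (y), 37 mm thick, top face at z = 429 mm, on four square legs, each 26×26 mm in cross-section. The legs rest on z = 0, each flush with a corner of the seat. Four stretchers, 26 mm wide and 22 mm tall, connect adjacent legs with their undersides at z = 88 mm, each running between the inner faces of the legs it joins and aligned with the legs' outer faces on the other axis.


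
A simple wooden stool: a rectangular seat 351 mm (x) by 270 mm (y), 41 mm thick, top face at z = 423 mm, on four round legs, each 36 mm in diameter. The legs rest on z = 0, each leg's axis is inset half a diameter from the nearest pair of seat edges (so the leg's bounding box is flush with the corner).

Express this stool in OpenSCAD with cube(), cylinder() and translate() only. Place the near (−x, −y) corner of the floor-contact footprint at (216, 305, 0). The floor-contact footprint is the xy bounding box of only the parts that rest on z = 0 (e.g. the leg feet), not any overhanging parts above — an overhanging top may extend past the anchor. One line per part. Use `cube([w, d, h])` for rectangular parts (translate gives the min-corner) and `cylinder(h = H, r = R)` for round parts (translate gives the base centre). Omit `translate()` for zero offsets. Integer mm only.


translate([216, 305, 382]) cube([351, 270, 41]);
translate([234, 323, 0]) cylinder(h = 382, r = 18);
translate([549, 323, 0]) cylinder(h = 382, r = 18);
translate([234, 557, 0]) cylinder(h = 382, r = 18);
translate([549, 557, 0]) cylinder(h = 382, r = 18);
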